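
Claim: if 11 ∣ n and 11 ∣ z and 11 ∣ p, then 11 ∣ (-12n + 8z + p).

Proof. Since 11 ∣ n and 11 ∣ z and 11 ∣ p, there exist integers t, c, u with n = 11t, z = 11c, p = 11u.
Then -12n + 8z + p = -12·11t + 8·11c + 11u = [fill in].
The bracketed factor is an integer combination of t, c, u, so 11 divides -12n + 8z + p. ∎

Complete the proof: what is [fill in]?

Pull the common 11 out of every term: -12·11t + 8·11c + 11u = 11(8c - 12t + u).
8c - 12t + u is an integer, which exhibits the divisibility.

11(8c - 12t + u)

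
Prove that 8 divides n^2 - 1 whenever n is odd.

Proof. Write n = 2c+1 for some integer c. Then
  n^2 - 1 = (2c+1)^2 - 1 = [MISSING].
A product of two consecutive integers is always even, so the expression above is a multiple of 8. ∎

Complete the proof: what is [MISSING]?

4c(c + 1)

(2c+1)^2 - 1 = 4c^2 + 4c + 1 - 1 = 4c^2 + 4c = 4c(c+1).
Since c and c+1 are consecutive, c(c+1) is even, and 4·(even) is a multiple of 8.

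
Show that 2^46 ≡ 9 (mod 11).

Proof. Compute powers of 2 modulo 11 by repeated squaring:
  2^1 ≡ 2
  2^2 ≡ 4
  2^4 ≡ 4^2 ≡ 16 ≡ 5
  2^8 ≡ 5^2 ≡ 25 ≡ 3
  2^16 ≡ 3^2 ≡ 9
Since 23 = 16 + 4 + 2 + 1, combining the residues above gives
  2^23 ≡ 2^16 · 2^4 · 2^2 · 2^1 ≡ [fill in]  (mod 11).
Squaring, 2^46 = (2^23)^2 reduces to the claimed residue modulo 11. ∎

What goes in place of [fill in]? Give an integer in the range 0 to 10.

8

2^16 · 2^4 · 2^2 · 2^1 ≡ 9 · 5 · 4 · 2 = 360.
360 mod 11 = 8, so 2^23 ≡ 8 (mod 11).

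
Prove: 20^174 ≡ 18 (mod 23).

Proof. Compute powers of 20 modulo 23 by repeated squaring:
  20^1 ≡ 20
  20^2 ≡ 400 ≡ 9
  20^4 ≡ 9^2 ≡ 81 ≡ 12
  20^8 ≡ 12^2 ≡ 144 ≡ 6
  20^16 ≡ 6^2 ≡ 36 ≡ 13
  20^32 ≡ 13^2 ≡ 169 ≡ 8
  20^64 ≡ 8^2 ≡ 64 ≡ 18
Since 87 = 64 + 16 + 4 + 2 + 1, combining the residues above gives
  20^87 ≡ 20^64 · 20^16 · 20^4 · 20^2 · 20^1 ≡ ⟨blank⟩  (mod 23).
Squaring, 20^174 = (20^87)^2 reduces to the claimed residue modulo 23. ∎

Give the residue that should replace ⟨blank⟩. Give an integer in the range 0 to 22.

Multiply the listed residues: 18 · 13 · 12 · 9 · 20 = 234 → 2808 → 25272 → 505440.
Reducing modulo 23: 505440 = 21975·23 + 15, so 20^87 ≡ 15.

15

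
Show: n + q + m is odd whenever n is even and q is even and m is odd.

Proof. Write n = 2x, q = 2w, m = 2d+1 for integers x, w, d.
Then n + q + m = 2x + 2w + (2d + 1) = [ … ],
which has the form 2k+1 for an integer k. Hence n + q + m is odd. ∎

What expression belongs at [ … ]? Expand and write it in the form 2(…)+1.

2x + 2w + (2d + 1) = 2d + 2w + 2x + 1
= 2(d + w + x) + 1.
Since d + w + x is an integer, the sum is of the form 2k+1 for an integer k.

2(d + w + x) + 1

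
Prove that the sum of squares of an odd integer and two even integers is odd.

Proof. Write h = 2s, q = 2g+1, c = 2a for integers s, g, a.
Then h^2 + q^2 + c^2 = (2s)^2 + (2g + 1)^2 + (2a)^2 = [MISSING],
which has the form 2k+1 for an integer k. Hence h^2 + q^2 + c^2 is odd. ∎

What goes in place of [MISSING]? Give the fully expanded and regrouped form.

Expanding: (2s)^2 + (2g + 1)^2 + (2a)^2 = 4a^2 + 4g^2 + 4g + 4s^2 + 1.
Every term except the constant is even, so this is 2(2a^2 + 2g^2 + 2g + 2s^2) + 1,
and 2a^2 + 2g^2 + 2g + 2s^2 ∈ ℤ gives the required form.

2(2a^2 + 2g^2 + 2g + 2s^2) + 1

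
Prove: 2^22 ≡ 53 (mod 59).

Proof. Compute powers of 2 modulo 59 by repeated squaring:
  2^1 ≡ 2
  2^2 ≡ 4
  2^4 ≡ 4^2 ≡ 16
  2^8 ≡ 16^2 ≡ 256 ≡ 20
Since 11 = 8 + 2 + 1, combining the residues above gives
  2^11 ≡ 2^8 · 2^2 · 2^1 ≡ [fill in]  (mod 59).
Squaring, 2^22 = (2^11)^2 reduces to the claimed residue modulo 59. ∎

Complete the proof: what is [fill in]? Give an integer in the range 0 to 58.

42

2^8 · 2^2 · 2^1 ≡ 20 · 4 · 2 = 160.
160 mod 59 = 42, so 2^11 ≡ 42 (mod 59).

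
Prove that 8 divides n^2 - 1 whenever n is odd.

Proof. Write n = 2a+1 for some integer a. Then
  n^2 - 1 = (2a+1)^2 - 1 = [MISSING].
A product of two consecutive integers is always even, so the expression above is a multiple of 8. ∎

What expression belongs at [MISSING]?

(2a+1)^2 - 1 = 4a^2 + 4a + 1 - 1 = 4a^2 + 4a = 4a(a+1).
Since a and a+1 are consecutive, a(a+1) is even, and 4·(even) is a multiple of 8.

4a(a + 1)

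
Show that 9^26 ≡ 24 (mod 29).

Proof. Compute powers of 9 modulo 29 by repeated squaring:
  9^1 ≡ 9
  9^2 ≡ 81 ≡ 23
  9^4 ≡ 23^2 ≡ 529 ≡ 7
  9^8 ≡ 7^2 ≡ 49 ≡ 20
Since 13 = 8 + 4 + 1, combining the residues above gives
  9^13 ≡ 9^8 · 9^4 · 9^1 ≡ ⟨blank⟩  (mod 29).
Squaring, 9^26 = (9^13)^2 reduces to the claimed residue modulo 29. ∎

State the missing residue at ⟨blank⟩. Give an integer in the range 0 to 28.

13

9^8 · 9^4 · 9^1 ≡ 20 · 7 · 9 = 1260.
1260 mod 29 = 13, so 9^13 ≡ 13 (mod 29).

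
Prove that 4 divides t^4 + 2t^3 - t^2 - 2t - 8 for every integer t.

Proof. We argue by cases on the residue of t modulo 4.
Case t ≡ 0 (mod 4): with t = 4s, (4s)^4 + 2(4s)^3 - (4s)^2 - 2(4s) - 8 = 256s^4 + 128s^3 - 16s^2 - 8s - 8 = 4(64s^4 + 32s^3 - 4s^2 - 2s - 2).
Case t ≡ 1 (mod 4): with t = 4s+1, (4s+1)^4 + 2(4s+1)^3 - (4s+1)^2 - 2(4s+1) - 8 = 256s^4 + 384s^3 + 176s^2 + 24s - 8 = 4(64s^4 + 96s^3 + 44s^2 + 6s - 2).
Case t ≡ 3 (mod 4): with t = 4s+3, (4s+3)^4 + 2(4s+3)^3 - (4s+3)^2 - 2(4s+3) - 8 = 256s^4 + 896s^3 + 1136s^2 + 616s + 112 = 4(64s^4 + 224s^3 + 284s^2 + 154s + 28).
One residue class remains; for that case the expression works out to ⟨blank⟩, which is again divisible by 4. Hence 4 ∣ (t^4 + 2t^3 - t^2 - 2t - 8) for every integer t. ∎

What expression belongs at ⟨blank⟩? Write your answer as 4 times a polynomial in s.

4(64s^4 + 160s^3 + 140s^2 + 50s + 4)

The residues treated are {0, 1, 3}, so the missing case is t ≡ 2 (mod 4); write t = 4s+2.
Then (4s+2)^4 + 2(4s+2)^3 - (4s+2)^2 - 2(4s+2) - 8 = 256s^4 + 640s^3 + 560s^2 + 200s + 16 = 4(64s^4 + 160s^3 + 140s^2 + 50s + 4).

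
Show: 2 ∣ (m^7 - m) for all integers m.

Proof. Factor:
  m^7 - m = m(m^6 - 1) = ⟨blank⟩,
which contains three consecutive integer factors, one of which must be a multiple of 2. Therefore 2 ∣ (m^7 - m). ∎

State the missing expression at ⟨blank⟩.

m^6 - 1 = (m^2 - 1)(m^4 + m^2 + 1), and m^2 - 1 = (m-1)(m+1).
So m(m^6 - 1) = (m - 1)m(m + 1)(m^4 + m^2 + 1).

(m - 1)m(m + 1)(m^4 + m^2 + 1)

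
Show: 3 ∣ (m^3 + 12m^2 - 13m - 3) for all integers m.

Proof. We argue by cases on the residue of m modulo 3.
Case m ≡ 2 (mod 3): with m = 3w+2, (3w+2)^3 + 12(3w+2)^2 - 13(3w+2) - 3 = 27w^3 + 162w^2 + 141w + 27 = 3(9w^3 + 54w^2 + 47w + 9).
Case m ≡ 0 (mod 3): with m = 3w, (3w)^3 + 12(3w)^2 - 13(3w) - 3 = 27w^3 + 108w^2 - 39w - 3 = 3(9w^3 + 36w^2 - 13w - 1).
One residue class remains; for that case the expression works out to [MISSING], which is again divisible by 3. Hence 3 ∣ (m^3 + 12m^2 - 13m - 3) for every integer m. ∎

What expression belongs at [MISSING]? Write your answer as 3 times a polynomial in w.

Only m ≡ 1 (mod 3) is unaccounted for. Put m = 3w+1:
(3w+1)^3 + 12(3w+1)^2 - 13(3w+1) - 3 expands to 27w^3 + 135w^2 + 42w - 3,
and factoring out 3 leaves 3(9w^3 + 45w^2 + 14w - 1).

3(9w^3 + 45w^2 + 14w - 1)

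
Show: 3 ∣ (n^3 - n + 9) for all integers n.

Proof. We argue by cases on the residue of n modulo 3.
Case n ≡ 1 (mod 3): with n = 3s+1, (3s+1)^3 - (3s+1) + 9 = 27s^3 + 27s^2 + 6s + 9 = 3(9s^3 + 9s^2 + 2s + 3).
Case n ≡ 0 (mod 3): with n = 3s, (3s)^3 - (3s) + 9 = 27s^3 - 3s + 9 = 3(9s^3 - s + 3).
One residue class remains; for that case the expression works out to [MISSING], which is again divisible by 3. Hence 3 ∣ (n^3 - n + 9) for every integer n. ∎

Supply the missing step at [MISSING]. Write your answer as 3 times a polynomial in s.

The residues treated are {1, 0}, so the missing case is n ≡ 2 (mod 3); write n = 3s+2.
Then (3s+2)^3 - (3s+2) + 9 = 27s^3 + 54s^2 + 33s + 15 = 3(9s^3 + 18s^2 + 11s + 5).

3(9s^3 + 18s^2 + 11s + 5)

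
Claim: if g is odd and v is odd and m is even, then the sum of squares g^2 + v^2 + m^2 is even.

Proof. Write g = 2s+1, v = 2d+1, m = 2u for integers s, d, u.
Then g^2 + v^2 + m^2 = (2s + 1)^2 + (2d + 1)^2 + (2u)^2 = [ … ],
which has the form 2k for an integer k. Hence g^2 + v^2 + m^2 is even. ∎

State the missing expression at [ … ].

2(2d^2 + 2d + 2s^2 + 2s + 2u^2 + 1)

(2s + 1)^2 + (2d + 1)^2 + (2u)^2 = 4d^2 + 4d + 4s^2 + 4s + 4u^2 + 2
= 2(2d^2 + 2d + 2s^2 + 2s + 2u^2 + 1).
Since 2d^2 + 2d + 2s^2 + 2s + 2u^2 + 1 is an integer, the sum of squares is of the form 2k for an integer k.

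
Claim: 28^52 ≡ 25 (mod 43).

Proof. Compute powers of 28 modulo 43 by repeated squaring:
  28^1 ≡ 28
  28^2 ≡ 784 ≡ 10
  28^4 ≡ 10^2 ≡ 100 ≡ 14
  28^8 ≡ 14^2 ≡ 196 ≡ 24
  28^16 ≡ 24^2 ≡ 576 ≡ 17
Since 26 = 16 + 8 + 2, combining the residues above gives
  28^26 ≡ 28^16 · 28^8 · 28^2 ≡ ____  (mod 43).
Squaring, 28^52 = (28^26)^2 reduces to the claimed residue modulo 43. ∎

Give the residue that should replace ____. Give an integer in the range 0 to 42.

38

28^16 · 28^8 · 28^2 ≡ 17 · 24 · 10 = 4080.
4080 mod 43 = 38, so 28^26 ≡ 38 (mod 43).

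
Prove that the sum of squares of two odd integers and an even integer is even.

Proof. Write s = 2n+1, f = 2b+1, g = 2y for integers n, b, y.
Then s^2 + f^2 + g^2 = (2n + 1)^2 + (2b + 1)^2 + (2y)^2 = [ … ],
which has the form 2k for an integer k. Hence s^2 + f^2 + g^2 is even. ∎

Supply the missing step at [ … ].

2(2b^2 + 2b + 2n^2 + 2n + 2y^2 + 1)

Expanding: (2n + 1)^2 + (2b + 1)^2 + (2y)^2 = 4b^2 + 4b + 4n^2 + 4n + 4y^2 + 2.
Every term is even; pulling out the factor of 2 gives 2(2b^2 + 2b + 2n^2 + 2n + 2y^2 + 1).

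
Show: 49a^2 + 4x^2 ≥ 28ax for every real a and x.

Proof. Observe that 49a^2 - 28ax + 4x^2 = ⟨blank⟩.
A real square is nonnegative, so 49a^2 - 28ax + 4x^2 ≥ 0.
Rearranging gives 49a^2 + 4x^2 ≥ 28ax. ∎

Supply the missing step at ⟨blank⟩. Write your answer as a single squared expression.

(7a - 2x)^2

The leading and trailing coefficients are 7^2 and 2^2, and 28 = 2·7·2, so the trinomial is (7a - 2x)^2.
Hence 49a^2 - 28ax + 4x^2 ≥ 0.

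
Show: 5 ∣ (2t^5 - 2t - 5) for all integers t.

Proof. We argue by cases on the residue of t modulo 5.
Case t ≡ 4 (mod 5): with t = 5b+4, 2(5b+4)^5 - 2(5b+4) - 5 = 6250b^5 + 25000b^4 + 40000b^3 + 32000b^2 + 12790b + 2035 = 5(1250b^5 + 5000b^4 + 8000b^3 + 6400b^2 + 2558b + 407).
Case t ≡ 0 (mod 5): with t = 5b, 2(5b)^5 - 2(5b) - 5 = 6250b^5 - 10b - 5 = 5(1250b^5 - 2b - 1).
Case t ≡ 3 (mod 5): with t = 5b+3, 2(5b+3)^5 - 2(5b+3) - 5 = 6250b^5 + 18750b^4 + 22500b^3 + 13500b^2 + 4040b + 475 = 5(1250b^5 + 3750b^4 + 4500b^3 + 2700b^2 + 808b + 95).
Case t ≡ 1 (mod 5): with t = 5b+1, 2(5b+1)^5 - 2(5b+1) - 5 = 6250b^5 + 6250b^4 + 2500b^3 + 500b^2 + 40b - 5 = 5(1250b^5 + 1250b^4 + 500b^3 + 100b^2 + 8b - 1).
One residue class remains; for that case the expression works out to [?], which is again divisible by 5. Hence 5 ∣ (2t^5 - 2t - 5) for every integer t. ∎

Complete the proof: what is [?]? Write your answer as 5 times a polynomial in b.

5(1250b^5 + 2500b^4 + 2000b^3 + 800b^2 + 158b + 11)

Only t ≡ 2 (mod 5) is unaccounted for. Put t = 5b+2:
2(5b+2)^5 - 2(5b+2) - 5 expands to 6250b^5 + 12500b^4 + 10000b^3 + 4000b^2 + 790b + 55,
and factoring out 5 leaves 5(1250b^5 + 2500b^4 + 2000b^3 + 800b^2 + 158b + 11).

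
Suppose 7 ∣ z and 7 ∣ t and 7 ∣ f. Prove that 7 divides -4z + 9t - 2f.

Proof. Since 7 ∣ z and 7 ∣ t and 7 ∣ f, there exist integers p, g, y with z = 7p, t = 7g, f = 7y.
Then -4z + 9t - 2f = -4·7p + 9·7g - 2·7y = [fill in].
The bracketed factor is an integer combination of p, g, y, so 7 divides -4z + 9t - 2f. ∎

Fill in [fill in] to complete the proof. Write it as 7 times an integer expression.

Each term has a factor of 7: -4·7p + 9·7g - 2·7y = 7·(9g - 4p - 2y).
Since 9g - 4p - 2y is an integer, 7 ∣ (-4z + 9t - 2f).

7(9g - 4p - 2y)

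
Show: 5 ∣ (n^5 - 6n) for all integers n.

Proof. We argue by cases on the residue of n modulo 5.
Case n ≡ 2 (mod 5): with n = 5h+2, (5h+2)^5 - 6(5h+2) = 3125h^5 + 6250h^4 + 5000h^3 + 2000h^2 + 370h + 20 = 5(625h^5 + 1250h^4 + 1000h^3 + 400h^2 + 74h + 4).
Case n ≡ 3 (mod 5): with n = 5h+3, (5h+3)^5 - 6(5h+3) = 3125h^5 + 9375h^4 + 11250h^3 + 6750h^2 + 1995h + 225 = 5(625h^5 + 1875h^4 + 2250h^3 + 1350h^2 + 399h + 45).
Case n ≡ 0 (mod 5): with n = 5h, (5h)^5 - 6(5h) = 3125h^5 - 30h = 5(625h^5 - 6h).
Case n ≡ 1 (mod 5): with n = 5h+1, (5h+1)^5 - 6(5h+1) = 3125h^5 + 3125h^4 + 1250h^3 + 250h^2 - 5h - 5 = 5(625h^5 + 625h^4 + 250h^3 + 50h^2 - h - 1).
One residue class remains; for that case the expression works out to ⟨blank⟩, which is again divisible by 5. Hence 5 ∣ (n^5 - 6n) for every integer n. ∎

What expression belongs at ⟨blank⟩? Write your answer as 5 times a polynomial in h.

5(625h^5 + 2500h^4 + 4000h^3 + 3200h^2 + 1274h + 200)

The residues treated are {2, 3, 0, 1}, so the missing case is n ≡ 4 (mod 5); write n = 5h+4.
Then (5h+4)^5 - 6(5h+4) = 3125h^5 + 12500h^4 + 20000h^3 + 16000h^2 + 6370h + 1000 = 5(625h^5 + 2500h^4 + 4000h^3 + 3200h^2 + 1274h + 200).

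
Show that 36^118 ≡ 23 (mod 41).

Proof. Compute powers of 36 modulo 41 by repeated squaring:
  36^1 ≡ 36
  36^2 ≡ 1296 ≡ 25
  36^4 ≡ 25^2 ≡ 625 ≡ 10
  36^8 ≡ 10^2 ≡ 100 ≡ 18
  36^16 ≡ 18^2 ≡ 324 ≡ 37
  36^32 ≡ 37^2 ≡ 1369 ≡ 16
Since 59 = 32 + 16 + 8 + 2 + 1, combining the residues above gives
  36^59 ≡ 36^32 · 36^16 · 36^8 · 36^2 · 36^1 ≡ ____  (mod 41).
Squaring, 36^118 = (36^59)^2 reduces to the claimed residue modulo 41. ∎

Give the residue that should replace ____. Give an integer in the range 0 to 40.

8

36^32 · 36^16 · 36^8 · 36^2 · 36^1 ≡ 16 · 37 · 18 · 25 · 36 = 9590400.
9590400 mod 41 = 8, so 36^59 ≡ 8 (mod 41).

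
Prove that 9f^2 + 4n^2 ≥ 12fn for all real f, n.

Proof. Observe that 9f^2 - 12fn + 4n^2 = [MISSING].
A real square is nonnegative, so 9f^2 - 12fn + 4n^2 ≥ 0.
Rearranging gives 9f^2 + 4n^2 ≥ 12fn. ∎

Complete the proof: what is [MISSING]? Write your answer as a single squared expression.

(3f - 2n)^2

9f^2 - 12fn + 4n^2 is a perfect-square trinomial: the outer terms are (3f)^2 and (2n)^2, and the cross term is -2·3f·2n.
So 9f^2 - 12fn + 4n^2 = (3f - 2n)^2 ≥ 0.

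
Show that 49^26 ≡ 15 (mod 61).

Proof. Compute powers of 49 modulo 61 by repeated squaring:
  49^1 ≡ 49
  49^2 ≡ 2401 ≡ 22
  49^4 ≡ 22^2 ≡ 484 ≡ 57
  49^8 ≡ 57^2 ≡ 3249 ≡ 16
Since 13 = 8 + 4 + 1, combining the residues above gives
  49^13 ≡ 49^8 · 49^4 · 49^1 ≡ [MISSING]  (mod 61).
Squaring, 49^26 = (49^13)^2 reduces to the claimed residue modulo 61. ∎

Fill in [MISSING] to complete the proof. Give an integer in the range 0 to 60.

36

49^8 · 49^4 · 49^1 ≡ 16 · 57 · 49 = 44688.
44688 mod 61 = 36, so 49^13 ≡ 36 (mod 61).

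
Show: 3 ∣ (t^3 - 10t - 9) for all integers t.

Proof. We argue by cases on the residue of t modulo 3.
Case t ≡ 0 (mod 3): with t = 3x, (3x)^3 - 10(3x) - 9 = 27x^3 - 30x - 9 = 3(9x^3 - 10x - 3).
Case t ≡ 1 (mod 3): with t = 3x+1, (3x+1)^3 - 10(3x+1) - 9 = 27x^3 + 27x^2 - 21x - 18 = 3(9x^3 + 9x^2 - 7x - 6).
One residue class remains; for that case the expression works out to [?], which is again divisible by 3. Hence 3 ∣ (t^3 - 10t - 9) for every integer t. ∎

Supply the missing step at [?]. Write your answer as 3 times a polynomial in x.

3(9x^3 + 18x^2 + 2x - 7)

Only t ≡ 2 (mod 3) is unaccounted for. Put t = 3x+2:
(3x+2)^3 - 10(3x+2) - 9 expands to 27x^3 + 54x^2 + 6x - 21,
and factoring out 3 leaves 3(9x^3 + 18x^2 + 2x - 7).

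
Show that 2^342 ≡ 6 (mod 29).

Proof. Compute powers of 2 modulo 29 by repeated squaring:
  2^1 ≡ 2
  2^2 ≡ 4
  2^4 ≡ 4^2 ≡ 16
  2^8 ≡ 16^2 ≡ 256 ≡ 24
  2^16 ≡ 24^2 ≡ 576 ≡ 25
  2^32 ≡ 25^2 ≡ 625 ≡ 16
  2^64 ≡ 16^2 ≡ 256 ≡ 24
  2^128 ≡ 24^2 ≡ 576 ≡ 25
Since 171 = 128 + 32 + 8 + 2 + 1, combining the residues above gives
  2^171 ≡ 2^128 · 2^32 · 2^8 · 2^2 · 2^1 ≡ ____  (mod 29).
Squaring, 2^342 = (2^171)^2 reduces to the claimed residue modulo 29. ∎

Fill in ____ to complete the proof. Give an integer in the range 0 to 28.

8

Multiply the listed residues: 25 · 16 · 24 · 4 · 2 = 400 → 9600 → 38400 → 76800.
Reducing modulo 29: 76800 = 2648·29 + 8, so 2^171 ≡ 8.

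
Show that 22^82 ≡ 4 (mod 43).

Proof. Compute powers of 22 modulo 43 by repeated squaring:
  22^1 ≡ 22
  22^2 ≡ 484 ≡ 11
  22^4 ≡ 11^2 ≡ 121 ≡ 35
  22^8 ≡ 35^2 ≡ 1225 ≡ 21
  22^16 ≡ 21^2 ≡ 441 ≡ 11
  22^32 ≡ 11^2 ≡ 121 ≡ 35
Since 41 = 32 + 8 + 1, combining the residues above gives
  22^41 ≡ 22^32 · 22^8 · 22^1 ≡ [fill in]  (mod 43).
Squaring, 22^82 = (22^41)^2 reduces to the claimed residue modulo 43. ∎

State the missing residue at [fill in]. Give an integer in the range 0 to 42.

2

Multiply the listed residues: 35 · 21 · 22 = 735 → 16170.
Reducing modulo 43: 16170 = 376·43 + 2, so 22^41 ≡ 2.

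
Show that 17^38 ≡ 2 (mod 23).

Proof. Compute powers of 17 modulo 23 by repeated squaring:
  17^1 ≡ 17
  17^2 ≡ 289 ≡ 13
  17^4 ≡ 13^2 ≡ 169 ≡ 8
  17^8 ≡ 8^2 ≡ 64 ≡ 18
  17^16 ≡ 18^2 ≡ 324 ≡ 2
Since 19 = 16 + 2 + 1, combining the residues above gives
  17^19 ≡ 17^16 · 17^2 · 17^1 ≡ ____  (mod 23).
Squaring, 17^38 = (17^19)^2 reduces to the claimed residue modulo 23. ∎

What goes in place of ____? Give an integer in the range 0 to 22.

5

17^16 · 17^2 · 17^1 ≡ 2 · 13 · 17 = 442.
442 mod 23 = 5, so 17^19 ≡ 5 (mod 23).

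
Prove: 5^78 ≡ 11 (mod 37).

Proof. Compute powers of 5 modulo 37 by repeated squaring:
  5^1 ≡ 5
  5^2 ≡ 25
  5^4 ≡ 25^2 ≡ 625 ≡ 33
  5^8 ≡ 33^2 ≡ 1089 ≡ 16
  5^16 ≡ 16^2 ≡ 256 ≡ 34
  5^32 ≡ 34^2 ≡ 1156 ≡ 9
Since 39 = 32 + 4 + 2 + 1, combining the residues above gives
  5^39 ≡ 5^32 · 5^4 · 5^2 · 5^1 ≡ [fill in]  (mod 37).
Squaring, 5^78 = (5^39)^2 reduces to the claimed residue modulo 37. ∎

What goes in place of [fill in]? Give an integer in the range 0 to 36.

5^32 · 5^4 · 5^2 · 5^1 ≡ 9 · 33 · 25 · 5 = 37125.
37125 mod 37 = 14, so 5^39 ≡ 14 (mod 37).

14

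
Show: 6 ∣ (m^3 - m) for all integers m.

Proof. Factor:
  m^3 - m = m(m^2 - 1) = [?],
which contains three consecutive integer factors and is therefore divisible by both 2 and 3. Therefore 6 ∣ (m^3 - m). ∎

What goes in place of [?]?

(m - 1)m(m + 1)

m(m^2 - 1) = m(m - 1)(m + 1) = (m - 1)m(m + 1).
These three factors are consecutive integers, so their product is divisible by 6.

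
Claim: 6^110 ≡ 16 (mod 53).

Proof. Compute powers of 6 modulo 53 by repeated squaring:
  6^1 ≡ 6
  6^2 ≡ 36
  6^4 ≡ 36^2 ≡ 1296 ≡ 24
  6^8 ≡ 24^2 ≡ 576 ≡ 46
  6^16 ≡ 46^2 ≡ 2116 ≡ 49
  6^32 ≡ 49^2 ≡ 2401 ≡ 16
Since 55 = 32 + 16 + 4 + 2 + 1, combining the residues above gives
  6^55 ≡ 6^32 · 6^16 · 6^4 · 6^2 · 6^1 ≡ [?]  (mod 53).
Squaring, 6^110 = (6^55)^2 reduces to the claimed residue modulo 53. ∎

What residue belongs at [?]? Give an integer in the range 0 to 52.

6^32 · 6^16 · 6^4 · 6^2 · 6^1 ≡ 16 · 49 · 24 · 36 · 6 = 4064256.
4064256 mod 53 = 4, so 6^55 ≡ 4 (mod 53).

4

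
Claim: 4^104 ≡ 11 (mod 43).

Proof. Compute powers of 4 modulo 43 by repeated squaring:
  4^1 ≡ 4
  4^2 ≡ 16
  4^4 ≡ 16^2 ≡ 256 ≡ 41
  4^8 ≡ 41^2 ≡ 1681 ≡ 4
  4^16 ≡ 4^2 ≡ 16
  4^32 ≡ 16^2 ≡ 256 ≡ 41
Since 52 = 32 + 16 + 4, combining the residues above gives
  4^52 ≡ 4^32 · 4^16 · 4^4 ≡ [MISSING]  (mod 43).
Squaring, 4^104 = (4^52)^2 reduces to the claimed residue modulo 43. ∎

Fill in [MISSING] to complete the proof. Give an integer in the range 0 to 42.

Multiply the listed residues: 41 · 16 · 41 = 656 → 26896.
Reducing modulo 43: 26896 = 625·43 + 21, so 4^52 ≡ 21.

21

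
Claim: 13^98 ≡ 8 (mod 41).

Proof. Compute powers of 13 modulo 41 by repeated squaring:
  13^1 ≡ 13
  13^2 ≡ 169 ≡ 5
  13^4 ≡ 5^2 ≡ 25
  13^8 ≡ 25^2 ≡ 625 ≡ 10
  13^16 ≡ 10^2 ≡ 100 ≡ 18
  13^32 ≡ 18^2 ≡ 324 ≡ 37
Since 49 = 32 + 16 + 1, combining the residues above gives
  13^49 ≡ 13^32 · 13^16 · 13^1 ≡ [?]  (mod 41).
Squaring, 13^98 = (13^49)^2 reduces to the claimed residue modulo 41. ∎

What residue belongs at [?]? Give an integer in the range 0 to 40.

Multiply the listed residues: 37 · 18 · 13 = 666 → 8658.
Reducing modulo 41: 8658 = 211·41 + 7, so 13^49 ≡ 7.

7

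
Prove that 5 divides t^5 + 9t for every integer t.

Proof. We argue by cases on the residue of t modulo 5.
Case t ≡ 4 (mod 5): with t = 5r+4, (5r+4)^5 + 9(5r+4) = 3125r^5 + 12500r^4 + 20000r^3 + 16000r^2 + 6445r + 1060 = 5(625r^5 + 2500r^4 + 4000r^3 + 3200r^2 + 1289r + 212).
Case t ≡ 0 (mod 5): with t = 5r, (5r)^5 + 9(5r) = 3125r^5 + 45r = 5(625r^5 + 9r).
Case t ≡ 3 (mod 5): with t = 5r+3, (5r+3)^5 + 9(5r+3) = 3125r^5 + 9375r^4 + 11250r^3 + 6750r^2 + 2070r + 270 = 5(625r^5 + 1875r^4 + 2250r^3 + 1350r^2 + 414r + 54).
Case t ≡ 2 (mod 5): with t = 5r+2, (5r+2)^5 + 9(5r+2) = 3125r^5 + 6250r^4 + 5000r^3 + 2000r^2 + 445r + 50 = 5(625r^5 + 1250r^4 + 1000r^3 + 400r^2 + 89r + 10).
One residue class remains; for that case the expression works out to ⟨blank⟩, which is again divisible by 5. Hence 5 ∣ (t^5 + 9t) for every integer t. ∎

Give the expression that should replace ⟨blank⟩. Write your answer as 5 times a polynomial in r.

The residues treated are {4, 0, 3, 2}, so the missing case is t ≡ 1 (mod 5); write t = 5r+1.
Then (5r+1)^5 + 9(5r+1) = 3125r^5 + 3125r^4 + 1250r^3 + 250r^2 + 70r + 10 = 5(625r^5 + 625r^4 + 250r^3 + 50r^2 + 14r + 2).

5(625r^5 + 625r^4 + 250r^3 + 50r^2 + 14r + 2)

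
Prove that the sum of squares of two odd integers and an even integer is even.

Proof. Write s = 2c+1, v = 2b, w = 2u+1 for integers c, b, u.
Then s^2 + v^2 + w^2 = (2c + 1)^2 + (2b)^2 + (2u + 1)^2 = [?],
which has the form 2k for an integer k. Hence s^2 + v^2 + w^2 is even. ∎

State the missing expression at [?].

2(2b^2 + 2c^2 + 2c + 2u^2 + 2u + 1)

Expanding: (2c + 1)^2 + (2b)^2 + (2u + 1)^2 = 4b^2 + 4c^2 + 4c + 4u^2 + 4u + 2.
Every term is even; pulling out the factor of 2 gives 2(2b^2 + 2c^2 + 2c + 2u^2 + 2u + 1).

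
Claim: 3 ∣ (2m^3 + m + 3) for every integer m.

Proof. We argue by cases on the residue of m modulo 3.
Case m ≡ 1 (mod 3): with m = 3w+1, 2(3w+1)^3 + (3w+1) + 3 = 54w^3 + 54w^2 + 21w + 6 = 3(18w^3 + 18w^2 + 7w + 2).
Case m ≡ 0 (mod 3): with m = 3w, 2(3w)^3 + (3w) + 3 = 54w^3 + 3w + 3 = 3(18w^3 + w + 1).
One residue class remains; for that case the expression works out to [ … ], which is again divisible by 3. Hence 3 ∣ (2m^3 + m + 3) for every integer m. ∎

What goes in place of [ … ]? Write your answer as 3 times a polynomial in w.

Only m ≡ 2 (mod 3) is unaccounted for. Put m = 3w+2:
2(3w+2)^3 + (3w+2) + 3 expands to 54w^3 + 108w^2 + 75w + 21,
and factoring out 3 leaves 3(18w^3 + 36w^2 + 25w + 7).

3(18w^3 + 36w^2 + 25w + 7)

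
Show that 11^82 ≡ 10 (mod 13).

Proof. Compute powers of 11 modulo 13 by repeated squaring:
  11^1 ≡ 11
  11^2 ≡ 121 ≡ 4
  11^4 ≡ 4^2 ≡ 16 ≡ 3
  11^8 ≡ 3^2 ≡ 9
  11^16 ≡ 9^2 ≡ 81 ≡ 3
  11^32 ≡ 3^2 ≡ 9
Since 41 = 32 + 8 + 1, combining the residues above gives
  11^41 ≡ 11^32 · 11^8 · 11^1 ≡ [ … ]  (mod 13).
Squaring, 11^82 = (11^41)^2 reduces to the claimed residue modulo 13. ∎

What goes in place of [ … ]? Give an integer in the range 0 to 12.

7

11^32 · 11^8 · 11^1 ≡ 9 · 9 · 11 = 891.
891 mod 13 = 7, so 11^41 ≡ 7 (mod 13).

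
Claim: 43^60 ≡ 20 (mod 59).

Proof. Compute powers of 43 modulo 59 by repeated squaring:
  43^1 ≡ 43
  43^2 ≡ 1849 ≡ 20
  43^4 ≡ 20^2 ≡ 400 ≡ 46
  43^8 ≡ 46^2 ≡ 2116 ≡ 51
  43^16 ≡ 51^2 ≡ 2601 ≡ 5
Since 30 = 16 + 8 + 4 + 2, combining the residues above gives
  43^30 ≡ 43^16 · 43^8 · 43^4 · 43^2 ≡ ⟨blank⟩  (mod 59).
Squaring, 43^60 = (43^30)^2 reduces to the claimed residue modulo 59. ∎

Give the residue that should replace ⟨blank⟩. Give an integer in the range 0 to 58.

43^16 · 43^8 · 43^4 · 43^2 ≡ 5 · 51 · 46 · 20 = 234600.
234600 mod 59 = 16, so 43^30 ≡ 16 (mod 59).

16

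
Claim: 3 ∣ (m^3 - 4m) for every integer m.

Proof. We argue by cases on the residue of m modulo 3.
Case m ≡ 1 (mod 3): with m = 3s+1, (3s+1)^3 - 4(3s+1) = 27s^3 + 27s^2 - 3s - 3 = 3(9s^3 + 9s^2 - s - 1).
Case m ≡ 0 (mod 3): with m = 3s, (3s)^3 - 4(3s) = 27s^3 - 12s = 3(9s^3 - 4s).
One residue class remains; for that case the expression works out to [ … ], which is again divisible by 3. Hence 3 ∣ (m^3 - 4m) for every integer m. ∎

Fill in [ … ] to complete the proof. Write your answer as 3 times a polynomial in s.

3(9s^3 + 18s^2 + 8s)

Only m ≡ 2 (mod 3) is unaccounted for. Put m = 3s+2:
(3s+2)^3 - 4(3s+2) expands to 27s^3 + 54s^2 + 24s,
and factoring out 3 leaves 3(9s^3 + 18s^2 + 8s).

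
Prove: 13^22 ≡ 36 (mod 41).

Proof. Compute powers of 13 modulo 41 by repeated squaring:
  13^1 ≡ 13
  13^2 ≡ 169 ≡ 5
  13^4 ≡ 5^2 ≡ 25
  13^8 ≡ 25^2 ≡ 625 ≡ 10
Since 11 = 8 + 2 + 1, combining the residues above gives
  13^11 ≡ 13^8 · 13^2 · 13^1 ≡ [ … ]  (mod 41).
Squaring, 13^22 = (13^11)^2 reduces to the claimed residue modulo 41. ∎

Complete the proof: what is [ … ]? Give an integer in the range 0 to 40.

35

Multiply the listed residues: 10 · 5 · 13 = 50 → 650.
Reducing modulo 41: 650 = 15·41 + 35, so 13^11 ≡ 35.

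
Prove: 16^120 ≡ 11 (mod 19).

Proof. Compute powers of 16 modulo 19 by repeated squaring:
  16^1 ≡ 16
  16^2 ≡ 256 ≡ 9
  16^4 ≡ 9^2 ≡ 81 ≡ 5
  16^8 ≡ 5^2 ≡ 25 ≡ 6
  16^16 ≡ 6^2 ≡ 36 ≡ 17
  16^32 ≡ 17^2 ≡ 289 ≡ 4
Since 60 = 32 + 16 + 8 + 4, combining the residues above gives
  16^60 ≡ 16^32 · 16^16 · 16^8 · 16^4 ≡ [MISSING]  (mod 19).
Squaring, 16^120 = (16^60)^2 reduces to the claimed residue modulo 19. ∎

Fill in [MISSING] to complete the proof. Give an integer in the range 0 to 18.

7

Multiply the listed residues: 4 · 17 · 6 · 5 = 68 → 408 → 2040.
Reducing modulo 19: 2040 = 107·19 + 7, so 16^60 ≡ 7.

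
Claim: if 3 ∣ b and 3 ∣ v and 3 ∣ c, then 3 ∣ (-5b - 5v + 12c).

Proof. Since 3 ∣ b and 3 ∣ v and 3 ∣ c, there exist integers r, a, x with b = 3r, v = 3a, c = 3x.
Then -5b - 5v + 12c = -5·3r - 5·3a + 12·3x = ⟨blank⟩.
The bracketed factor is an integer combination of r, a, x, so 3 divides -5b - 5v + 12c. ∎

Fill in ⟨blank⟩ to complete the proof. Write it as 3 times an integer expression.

Each term has a factor of 3: -5·3r - 5·3a + 12·3x = 3·(-5a - 5r + 12x).
Since -5a - 5r + 12x is an integer, 3 ∣ (-5b - 5v + 12c).

3(-5a - 5r + 12x)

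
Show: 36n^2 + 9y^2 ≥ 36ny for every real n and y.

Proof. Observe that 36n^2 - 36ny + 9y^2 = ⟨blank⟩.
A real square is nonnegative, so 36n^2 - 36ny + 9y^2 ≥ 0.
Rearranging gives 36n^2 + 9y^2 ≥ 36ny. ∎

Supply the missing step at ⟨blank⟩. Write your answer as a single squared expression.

(6n - 3y)^2

The leading and trailing coefficients are 6^2 and 3^2, and 36 = 2·6·3, so the trinomial is (6n - 3y)^2.
Hence 36n^2 - 36ny + 9y^2 ≥ 0.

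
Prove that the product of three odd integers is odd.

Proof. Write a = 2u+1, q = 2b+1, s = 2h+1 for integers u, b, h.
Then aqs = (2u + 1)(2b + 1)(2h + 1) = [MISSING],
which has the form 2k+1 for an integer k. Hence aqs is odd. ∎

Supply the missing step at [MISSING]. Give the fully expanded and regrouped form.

Expanding: (2u + 1)(2b + 1)(2h + 1) = 8bhu + 4bh + 4bu + 2b + 4hu + 2h + 2u + 1.
Every term except the constant is even, so this is 2(4bhu + 2bh + 2bu + b + 2hu + h + u) + 1,
and 4bhu + 2bh + 2bu + b + 2hu + h + u ∈ ℤ gives the required form.

2(4bhu + 2bh + 2bu + b + 2hu + h + u) + 1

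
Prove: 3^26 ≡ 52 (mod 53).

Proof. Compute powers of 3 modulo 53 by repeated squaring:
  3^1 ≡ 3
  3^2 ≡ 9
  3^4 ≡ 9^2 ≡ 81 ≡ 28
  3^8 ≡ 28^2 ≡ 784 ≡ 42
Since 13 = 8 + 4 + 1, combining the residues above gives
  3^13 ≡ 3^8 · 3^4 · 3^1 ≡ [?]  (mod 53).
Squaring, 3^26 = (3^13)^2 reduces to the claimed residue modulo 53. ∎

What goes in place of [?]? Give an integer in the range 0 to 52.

Multiply the listed residues: 42 · 28 · 3 = 1176 → 3528.
Reducing modulo 53: 3528 = 66·53 + 30, so 3^13 ≡ 30.

30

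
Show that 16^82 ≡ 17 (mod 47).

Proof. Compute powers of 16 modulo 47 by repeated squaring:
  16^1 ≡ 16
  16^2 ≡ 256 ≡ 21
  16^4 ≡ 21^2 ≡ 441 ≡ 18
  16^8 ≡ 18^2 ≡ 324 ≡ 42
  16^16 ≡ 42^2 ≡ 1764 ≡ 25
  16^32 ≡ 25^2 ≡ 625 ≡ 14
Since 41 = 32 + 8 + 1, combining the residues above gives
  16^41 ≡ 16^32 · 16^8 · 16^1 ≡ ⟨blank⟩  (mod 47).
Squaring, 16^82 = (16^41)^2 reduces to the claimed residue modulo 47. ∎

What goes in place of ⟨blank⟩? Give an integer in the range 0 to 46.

Multiply the listed residues: 14 · 42 · 16 = 588 → 9408.
Reducing modulo 47: 9408 = 200·47 + 8, so 16^41 ≡ 8.

8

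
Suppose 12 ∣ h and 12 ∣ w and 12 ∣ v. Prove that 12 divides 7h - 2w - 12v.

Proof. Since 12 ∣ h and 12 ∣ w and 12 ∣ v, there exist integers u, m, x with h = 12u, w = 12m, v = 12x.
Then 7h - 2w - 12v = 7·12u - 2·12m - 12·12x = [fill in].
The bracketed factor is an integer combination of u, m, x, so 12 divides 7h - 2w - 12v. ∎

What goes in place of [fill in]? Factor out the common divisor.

Pull the common 12 out of every term: 7·12u - 2·12m - 12·12x = 12(-2m + 7u - 12x).
-2m + 7u - 12x is an integer, which exhibits the divisibility.

12(-2m + 7u - 12x)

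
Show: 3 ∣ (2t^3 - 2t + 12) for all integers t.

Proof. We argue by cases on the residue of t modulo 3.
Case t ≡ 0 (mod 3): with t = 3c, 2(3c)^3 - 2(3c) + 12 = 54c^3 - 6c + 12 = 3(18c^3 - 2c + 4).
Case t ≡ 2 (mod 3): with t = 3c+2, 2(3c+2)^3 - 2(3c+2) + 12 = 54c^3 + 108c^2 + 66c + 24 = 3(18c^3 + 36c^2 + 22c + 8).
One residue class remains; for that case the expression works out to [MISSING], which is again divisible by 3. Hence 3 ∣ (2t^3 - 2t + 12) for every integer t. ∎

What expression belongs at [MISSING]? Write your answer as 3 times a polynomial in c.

3(18c^3 + 18c^2 + 4c + 4)

Only t ≡ 1 (mod 3) is unaccounted for. Put t = 3c+1:
2(3c+1)^3 - 2(3c+1) + 12 expands to 54c^3 + 54c^2 + 12c + 12,
and factoring out 3 leaves 3(18c^3 + 18c^2 + 4c + 4).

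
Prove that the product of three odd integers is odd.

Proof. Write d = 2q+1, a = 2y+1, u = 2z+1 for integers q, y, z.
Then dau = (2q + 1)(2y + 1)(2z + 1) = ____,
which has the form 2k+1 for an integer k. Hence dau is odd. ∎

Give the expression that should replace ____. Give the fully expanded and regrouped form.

Expanding: (2q + 1)(2y + 1)(2z + 1) = 8qyz + 4qy + 4qz + 2q + 4yz + 2y + 2z + 1.
Every term except the constant is even, so this is 2(4qyz + 2qy + 2qz + q + 2yz + y + z) + 1,
and 4qyz + 2qy + 2qz + q + 2yz + y + z ∈ ℤ gives the required form.

2(4qyz + 2qy + 2qz + q + 2yz + y + z) + 1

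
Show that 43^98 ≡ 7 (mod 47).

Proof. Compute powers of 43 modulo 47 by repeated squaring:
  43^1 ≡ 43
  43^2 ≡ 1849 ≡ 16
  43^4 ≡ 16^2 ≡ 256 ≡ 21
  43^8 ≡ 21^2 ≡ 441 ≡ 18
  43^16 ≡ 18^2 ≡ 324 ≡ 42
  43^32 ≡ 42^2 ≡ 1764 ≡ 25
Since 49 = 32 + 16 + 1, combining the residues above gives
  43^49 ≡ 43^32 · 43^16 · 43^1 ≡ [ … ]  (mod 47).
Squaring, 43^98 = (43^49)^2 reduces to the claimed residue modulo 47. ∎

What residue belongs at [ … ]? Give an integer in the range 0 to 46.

Multiply the listed residues: 25 · 42 · 43 = 1050 → 45150.
Reducing modulo 47: 45150 = 960·47 + 30, so 43^49 ≡ 30.

30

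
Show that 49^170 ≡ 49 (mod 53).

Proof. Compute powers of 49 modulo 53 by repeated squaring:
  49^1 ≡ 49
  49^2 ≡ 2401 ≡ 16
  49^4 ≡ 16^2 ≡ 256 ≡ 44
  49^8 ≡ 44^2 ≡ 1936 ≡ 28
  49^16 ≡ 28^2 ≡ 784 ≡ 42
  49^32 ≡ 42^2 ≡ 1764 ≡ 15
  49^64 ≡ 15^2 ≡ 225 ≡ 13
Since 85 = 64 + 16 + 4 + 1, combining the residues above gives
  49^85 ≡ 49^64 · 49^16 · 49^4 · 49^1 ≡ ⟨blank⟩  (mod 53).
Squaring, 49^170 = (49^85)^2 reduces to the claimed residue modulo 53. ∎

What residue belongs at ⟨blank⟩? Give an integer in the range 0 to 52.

46

49^64 · 49^16 · 49^4 · 49^1 ≡ 13 · 42 · 44 · 49 = 1177176.
1177176 mod 53 = 46, so 49^85 ≡ 46 (mod 53).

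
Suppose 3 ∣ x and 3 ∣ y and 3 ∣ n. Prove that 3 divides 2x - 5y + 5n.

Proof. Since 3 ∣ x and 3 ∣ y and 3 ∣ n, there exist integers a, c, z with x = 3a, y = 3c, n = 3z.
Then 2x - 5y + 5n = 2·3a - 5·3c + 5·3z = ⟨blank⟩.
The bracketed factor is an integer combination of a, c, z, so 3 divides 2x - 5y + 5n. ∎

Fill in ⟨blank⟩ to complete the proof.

Pull the common 3 out of every term: 2·3a - 5·3c + 5·3z = 3(2a - 5c + 5z).
2a - 5c + 5z is an integer, which exhibits the divisibility.

3(2a - 5c + 5z)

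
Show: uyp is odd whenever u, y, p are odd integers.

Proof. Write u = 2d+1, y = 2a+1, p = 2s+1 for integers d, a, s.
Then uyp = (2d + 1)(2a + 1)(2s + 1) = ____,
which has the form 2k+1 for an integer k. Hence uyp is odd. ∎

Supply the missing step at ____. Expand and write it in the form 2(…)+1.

2(4ads + 2ad + 2as + a + 2ds + d + s) + 1

(2d + 1)(2a + 1)(2s + 1) = 8ads + 4ad + 4as + 2a + 4ds + 2d + 2s + 1
= 2(4ads + 2ad + 2as + a + 2ds + d + s) + 1.
Since 4ads + 2ad + 2as + a + 2ds + d + s is an integer, the product is of the form 2k+1 for an integer k.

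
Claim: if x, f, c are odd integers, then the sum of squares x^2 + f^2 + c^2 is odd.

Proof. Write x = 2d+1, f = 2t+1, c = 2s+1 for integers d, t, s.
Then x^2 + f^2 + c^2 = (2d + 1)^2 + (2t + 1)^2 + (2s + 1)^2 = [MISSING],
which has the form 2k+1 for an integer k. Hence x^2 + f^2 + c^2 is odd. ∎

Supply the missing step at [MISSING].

2(2d^2 + 2d + 2s^2 + 2s + 2t^2 + 2t + 1) + 1

Expanding: (2d + 1)^2 + (2t + 1)^2 + (2s + 1)^2 = 4d^2 + 4d + 4s^2 + 4s + 4t^2 + 4t + 3.
Every term except the constant is even, so this is 2(2d^2 + 2d + 2s^2 + 2s + 2t^2 + 2t + 1) + 1,
and 2d^2 + 2d + 2s^2 + 2s + 2t^2 + 2t + 1 ∈ ℤ gives the required form.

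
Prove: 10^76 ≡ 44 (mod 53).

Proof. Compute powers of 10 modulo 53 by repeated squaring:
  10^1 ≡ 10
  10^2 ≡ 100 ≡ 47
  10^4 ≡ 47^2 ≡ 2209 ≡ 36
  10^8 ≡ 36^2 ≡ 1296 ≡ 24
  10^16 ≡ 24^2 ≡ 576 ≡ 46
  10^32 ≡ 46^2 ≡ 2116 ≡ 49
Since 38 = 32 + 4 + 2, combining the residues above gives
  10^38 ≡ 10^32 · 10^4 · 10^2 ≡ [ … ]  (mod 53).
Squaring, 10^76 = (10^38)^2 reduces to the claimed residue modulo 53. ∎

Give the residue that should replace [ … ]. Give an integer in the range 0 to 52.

Multiply the listed residues: 49 · 36 · 47 = 1764 → 82908.
Reducing modulo 53: 82908 = 1564·53 + 16, so 10^38 ≡ 16.

16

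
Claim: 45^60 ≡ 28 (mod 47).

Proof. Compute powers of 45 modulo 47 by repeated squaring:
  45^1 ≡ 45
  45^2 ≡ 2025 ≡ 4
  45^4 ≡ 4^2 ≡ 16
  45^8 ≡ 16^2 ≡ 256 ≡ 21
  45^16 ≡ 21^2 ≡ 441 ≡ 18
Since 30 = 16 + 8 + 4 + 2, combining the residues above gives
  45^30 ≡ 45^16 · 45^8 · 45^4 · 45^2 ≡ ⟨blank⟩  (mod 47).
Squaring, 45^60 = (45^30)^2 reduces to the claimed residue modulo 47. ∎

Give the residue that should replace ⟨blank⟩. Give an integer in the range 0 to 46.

34

Multiply the listed residues: 18 · 21 · 16 · 4 = 378 → 6048 → 24192.
Reducing modulo 47: 24192 = 514·47 + 34, so 45^30 ≡ 34.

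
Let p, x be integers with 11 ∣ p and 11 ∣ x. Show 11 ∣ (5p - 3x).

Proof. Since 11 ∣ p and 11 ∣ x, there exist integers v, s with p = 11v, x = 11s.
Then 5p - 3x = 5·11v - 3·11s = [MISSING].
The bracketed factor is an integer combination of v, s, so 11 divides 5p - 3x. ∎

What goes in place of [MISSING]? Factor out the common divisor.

Each term has a factor of 11: 5·11v - 3·11s = 11·(-3s + 5v).
Since -3s + 5v is an integer, 11 ∣ (5p - 3x).

11(-3s + 5v)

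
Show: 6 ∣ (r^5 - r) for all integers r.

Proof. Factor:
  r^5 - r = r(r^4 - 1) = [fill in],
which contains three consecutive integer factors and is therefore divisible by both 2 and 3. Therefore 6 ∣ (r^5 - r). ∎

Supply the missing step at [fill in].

(r - 1)r(r + 1)(r^2 + 1)

r^4 - 1 = (r^2 - 1)(r^2 + 1), and r^2 - 1 = (r-1)(r+1).
So r(r^4 - 1) = (r - 1)r(r + 1)(r^2 + 1).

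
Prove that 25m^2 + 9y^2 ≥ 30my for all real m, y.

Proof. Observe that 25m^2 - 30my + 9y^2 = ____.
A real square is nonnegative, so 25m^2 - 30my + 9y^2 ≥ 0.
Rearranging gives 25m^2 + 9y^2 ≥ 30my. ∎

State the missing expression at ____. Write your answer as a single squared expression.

The leading and trailing coefficients are 5^2 and 3^2, and 30 = 2·5·3, so the trinomial is (5m - 3y)^2.
Hence 25m^2 - 30my + 9y^2 ≥ 0.

(5m - 3y)^2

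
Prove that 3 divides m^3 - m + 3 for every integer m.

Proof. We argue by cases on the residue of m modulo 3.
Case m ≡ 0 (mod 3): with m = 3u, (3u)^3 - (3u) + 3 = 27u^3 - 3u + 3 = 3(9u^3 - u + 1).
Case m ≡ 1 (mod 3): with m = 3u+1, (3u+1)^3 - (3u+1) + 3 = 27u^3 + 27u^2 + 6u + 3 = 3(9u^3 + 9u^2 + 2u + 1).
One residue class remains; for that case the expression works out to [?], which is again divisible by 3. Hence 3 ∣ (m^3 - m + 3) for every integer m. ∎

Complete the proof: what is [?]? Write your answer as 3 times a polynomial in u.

Only m ≡ 2 (mod 3) is unaccounted for. Put m = 3u+2:
(3u+2)^3 - (3u+2) + 3 expands to 27u^3 + 54u^2 + 33u + 9,
and factoring out 3 leaves 3(9u^3 + 18u^2 + 11u + 3).

3(9u^3 + 18u^2 + 11u + 3)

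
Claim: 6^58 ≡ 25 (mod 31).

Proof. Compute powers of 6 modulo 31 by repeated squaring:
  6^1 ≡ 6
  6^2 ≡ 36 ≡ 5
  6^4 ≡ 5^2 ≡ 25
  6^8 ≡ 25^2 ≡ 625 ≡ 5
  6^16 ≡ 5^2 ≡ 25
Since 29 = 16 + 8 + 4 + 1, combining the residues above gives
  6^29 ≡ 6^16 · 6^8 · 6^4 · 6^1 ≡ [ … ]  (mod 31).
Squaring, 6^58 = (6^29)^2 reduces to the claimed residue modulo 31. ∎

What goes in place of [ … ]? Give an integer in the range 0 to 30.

26

6^16 · 6^8 · 6^4 · 6^1 ≡ 25 · 5 · 25 · 6 = 18750.
18750 mod 31 = 26, so 6^29 ≡ 26 (mod 31).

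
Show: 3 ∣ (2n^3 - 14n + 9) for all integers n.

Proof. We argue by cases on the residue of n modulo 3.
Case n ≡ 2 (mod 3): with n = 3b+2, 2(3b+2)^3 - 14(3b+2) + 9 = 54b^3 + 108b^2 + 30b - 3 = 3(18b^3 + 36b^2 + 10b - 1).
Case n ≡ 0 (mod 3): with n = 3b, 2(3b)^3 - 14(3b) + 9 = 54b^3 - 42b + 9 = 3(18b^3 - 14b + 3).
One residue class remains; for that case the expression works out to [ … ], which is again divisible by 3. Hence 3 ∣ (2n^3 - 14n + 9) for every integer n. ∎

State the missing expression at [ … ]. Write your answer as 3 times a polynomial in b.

3(18b^3 + 18b^2 - 8b - 1)

The residues treated are {2, 0}, so the missing case is n ≡ 1 (mod 3); write n = 3b+1.
Then 2(3b+1)^3 - 14(3b+1) + 9 = 54b^3 + 54b^2 - 24b - 3 = 3(18b^3 + 18b^2 - 8b - 1).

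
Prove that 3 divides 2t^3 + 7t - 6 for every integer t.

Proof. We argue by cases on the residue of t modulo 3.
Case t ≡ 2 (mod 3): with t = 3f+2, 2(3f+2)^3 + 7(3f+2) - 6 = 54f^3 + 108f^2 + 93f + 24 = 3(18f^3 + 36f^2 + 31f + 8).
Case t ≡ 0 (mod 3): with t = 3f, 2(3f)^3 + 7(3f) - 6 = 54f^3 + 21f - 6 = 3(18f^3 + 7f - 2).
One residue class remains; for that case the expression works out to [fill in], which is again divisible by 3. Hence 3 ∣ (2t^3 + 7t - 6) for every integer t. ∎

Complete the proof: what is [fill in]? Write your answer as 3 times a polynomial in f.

Only t ≡ 1 (mod 3) is unaccounted for. Put t = 3f+1:
2(3f+1)^3 + 7(3f+1) - 6 expands to 54f^3 + 54f^2 + 39f + 3,
and factoring out 3 leaves 3(18f^3 + 18f^2 + 13f + 1).

3(18f^3 + 18f^2 + 13f + 1)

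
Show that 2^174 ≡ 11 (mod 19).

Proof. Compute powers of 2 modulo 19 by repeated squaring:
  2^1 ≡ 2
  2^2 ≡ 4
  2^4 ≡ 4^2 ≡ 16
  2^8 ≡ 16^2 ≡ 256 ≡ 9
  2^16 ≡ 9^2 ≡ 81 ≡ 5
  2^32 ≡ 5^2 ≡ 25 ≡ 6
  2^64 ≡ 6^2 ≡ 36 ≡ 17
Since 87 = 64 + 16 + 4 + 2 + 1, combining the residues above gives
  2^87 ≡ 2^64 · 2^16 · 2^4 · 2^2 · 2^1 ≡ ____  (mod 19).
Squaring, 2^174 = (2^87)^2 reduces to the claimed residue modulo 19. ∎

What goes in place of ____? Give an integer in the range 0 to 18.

12

2^64 · 2^16 · 2^4 · 2^2 · 2^1 ≡ 17 · 5 · 16 · 4 · 2 = 10880.
10880 mod 19 = 12, so 2^87 ≡ 12 (mod 19).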